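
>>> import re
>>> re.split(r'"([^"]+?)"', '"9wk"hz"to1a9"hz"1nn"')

['', '9wk', 'hz', 'to1a9', 'hz', '1nn', '']

The group in the pattern means `split` returns the separators' captures alongside the pieces.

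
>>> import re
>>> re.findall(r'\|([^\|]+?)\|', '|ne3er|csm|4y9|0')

Scanning left to right: at [0:7] match '|ne3er|', group 1 = 'ne3er'; at [10:15] match '|4y9|', group 1 = '4y9'.
`findall` collects group 1 from each match (2 total).

['ne3er', '4y9']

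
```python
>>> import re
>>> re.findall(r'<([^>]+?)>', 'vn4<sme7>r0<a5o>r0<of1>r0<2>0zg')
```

['sme7', 'a5o', 'of1', '2']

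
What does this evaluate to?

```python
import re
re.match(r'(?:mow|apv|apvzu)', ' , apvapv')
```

None

`re.match` only tries the pattern at the start of the string.
Here position 0 doesn't satisfy it, so the call returns None.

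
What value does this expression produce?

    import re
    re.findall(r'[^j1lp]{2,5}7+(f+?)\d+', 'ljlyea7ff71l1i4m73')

The pattern matches 2 to 5 of any character except [j1lp], then one or more of a literal '7'; then one or more of a literal 'f' (lazy) (captured); then one or more of a digit.
Because there's exactly one group, `findall` drops the full match and keeps group 1 from the one hit.

['ff']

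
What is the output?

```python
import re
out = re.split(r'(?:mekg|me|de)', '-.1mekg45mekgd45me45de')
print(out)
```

`|` is ordered: at each position the engine commits to the first alternative that works.
Matches to split on: at [3:7] → 'mekg'; at [9:13] → 'mekg'; at [16:18] → 'me'; at [20:22] → 'de'.
Splitting on the pattern gives 5 pieces.

['-.1', '45', 'd45', '45', '']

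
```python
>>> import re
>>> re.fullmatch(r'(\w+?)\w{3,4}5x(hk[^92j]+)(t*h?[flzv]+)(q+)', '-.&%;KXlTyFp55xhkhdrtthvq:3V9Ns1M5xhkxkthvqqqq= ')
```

None

This matches one or more of a word character (lazy) (captured); then 3 to 4 of a word character, then the literal '5x'; then the literal 'hk', then one or more of any character except [92j] (captured); then zero or more of a literal 't', then optionally a literal 'h', then one or more of one of [flzv] (captured); then one or more of a literal 'q' (captured).
For `fullmatch`, every character of the input must be accounted for by the pattern.
Here the pattern can't cover the whole string, so the call returns None.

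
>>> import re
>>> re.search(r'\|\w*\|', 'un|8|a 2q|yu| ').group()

'|8|'

The match spans [2:5] → '|8|'.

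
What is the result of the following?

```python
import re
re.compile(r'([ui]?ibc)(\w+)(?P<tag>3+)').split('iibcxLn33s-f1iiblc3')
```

The group in the pattern means `split` returns the separators' captures alongside the pieces.

['', 'iibc', 'xLn3', '3', 's-f1iiblc3']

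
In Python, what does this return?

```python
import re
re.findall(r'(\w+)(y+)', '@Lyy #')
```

[('Ly', 'y')]

The pattern matches one or more of a word character (captured); then one or more of a literal 'y' (captured).
Walking the string: at [1:4] match 'Lyy', groups = ('Ly', 'y').
2 groups means the one result is a tuple of 2 captured strings — 1 here.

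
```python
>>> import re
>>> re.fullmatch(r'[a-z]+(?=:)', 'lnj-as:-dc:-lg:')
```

The `(?=…)`/`(?<=…)` assertion just peeks at neighbouring text; it doesn't advance the match position.
`re.fullmatch` is like wrapping the pattern in `^…$` (in single-line mode).
Here the string isn't matched end-to-end, so the call returns None.

None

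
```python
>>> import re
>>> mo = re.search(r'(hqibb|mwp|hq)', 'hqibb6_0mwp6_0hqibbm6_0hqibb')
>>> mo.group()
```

'hqibb'

Alternation isn't longest-match — the leftmost alternative that fits at this position is chosen.
The match spans [0:5] → 'hqibb'.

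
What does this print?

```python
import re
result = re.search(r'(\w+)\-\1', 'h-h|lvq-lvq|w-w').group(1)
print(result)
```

The match spans [0:3] → 'h-h'.
Captured: group 1 = 'h'.

h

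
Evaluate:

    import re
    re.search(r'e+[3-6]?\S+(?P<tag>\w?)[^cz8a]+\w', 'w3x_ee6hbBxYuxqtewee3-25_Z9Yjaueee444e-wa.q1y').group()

Pattern: one or more of a literal 'e', then optionally a character in [3-6]; then one or more of a non-whitespace character; then optionally a word character (captured as 'tag'); then one or more of any character except [cz8a], then a word character.
`search` walks the string left to right and returns the first match it finds.
The match spans [4:45] → 'ee6hbBxYuxqtewee3-25_Z9Yjaueee444e-wa.q1y'.
Captured: group 1 = ''.

'ee6hbBxYuxqtewee3-25_Z9Yjaueee444e-wa.q1y'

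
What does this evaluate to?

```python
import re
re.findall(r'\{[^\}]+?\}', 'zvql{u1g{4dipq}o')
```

Since nothing is captured, `findall` lists the 1 matched substring directly.

['{u1g{4dipq}']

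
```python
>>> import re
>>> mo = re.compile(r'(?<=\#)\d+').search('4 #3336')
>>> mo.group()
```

'3336'

Lookahead/lookbehind check context without consuming it, so the matched span excludes the asserted characters.
The match spans [3:7] → '3336'.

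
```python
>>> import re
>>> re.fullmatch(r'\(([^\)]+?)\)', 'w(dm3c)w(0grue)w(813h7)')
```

None

For `fullmatch`, every character of the input must be accounted for by the pattern.
Here the pattern can't cover the whole string, so the call returns None.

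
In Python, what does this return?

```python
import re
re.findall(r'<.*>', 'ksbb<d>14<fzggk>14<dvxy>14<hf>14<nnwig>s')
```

Matches: at [4:39] → '<d>14<fzggk>14<dvxy>14<hf>14<nnwig>'.
Since nothing is captured, `findall` lists the 1 matched substring directly.

['<d>14<fzggk>14<dvxy>14<hf>14<nnwig>']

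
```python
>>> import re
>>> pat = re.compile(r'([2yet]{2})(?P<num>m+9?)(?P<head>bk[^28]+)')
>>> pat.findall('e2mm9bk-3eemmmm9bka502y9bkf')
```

[('e2', 'mm9', 'bk-3eemmmm9bka50')]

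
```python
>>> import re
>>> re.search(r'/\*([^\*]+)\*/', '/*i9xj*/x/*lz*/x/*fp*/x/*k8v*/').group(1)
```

`re.search` tries every starting position until one works.
The match spans [0:8] → '/*i9xj*/'.
Captured: group 1 = 'i9xj'.

'i9xj'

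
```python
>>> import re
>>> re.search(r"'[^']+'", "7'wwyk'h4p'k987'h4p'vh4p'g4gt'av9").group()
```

The match spans [1:7] → "'wwyk'".

"'wwyk'"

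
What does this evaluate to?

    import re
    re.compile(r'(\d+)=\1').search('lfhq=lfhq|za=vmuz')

None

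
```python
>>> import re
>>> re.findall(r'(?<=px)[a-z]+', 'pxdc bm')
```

['dc']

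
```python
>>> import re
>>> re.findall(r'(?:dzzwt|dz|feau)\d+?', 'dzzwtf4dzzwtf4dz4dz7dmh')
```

['dz4', 'dz7']

Matches: at [14:17] → 'dz4'; at [17:20] → 'dz7'.
No capturing groups, so `findall` returns the 2 full match strings.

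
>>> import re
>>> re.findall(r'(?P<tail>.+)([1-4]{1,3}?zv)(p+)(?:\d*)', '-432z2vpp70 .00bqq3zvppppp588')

This matches one or more of any character (captured as 'tail'); then 1 to 3 of a character in [1-4] (lazy), then the literal 'zv' (captured); then one or more of a literal 'p' (captured); then zero or more of a digit (non-capturing group).
Matches: at [0:29] match '-432z2vpp70 .00bqq3zvppppp588', groups = ('-432z2vpp70 .00bqq', '3zv', 'ppppp').
With 3 capturing groups, `findall` returns a 3-tuple per match.

[('-432z2vpp70 .00bqq', '3zv', 'ppppp')]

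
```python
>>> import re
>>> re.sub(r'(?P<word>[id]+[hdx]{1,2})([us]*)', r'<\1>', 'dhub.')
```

This matches one or more of one of [id], then 1 to 2 of one of [hdx] (captured as 'word'); then zero or more of one of [us] (captured).
Matches: at [0:3] → 'dhu'.
`\1` in the replacement pulls in group 1's text for each match.

'<dh>b.'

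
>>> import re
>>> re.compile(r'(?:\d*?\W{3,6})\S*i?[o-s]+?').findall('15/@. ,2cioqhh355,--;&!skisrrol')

['15/@. ,2cioqhh355,--;&!skisrro']

This matches zero or more of a digit (lazy), then 3 to 6 of a non-word character (non-capturing group); then zero or more of a non-whitespace character, then optionally a literal 'i', then one or more of a character in [o-s] (lazy).
Scanning left to right: at [0:30] → '15/@. ,2cioqhh355,--;&!skisrro'.
No capturing groups, so `findall` returns the 1 full match string.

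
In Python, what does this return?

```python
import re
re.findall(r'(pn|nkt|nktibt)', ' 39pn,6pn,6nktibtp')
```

['pn', 'pn', 'nkt']

Branches in `(...|...)` are attempted left-to-right; the first branch that allows the whole pattern to succeed is taken.
Walking the string: at [3:5] match 'pn', group 1 = 'pn'; at [7:9] match 'pn', group 1 = 'pn'; at [11:14] match 'nkt', group 1 = 'nkt'.
One capturing group, so `findall` returns just the captured substring from each match — 3 in all.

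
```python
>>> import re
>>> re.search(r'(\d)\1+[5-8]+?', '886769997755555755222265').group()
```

`\1` is not a pattern — it's the concrete string captured by group 1, re-applied verbatim.
`search` walks the string left to right and returns the first match it finds.
The match spans [0:3] → '886'.
Captured: group 1 = '8'.

'886'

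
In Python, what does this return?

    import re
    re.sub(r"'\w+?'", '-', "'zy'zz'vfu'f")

Matches: at [0:4] → "'zy'"; at [6:11] → "'vfu'".
`sub` substitutes '-' at each match site.

'-zz-f'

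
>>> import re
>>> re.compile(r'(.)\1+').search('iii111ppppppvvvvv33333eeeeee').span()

(0, 3)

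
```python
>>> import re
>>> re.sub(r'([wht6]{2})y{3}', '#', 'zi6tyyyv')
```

'zi#v'

The pattern matches exactly 2 of one of [wht6] (captured); then exactly 3 of a literal 'y'.
Matches: at [2:7] → '6tyyy'.
`sub` substitutes '#' at each match site.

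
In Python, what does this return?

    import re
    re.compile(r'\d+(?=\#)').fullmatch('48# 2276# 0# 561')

Because the assertion is zero-width, the text it checks is not consumed and won't appear in the result.
`fullmatch` succeeds only if the pattern covers the string from start to end.
Here the string isn't matched end-to-end, so the call returns None.

None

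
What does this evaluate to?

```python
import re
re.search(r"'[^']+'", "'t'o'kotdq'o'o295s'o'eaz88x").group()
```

"'t'"

Unlike `match`, `search` isn't anchored — it looks for the pattern anywhere in the string.
The match spans [0:3] → "'t'".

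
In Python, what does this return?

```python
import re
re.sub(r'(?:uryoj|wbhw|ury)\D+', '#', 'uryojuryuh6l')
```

'#6l'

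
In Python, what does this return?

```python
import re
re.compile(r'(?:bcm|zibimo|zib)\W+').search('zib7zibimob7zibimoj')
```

None

Here the pattern never matches, so the call returns None.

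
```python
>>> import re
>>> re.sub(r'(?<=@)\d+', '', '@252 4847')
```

'@ 4847'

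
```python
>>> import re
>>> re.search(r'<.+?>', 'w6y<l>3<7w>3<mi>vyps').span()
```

The `?` after the quantifier makes it lazy — it takes as little as possible before letting the rest of the pattern try.
`re.search` scans for the first position where the pattern succeeds.
The match spans [3:6] → '<l>'.

(3, 6)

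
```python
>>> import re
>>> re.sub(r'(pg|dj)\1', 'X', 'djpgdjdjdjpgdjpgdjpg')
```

After group 1 captures some text, `\1` only succeeds where that same text appears again.
Every occurrence is swapped for 'X'.

'djpgXdjpgdjpgdjpg'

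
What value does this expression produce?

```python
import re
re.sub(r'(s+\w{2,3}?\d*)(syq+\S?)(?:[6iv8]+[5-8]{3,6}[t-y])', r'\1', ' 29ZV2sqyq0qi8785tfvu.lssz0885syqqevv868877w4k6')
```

' 29ZV2sqyq0qi8785tfvu.lssz08854k6'

The replacement refers to a captured group, so each match is rewritten using its own captured text.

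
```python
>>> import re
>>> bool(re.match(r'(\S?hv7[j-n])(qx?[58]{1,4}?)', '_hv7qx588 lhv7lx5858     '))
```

`re.match` only tries the pattern at the start of the string.
Here the pattern fails at index 0, so the call returns None, and `bool(None)` is False.

False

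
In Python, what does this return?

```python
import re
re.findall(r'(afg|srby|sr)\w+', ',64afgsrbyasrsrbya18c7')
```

['afg']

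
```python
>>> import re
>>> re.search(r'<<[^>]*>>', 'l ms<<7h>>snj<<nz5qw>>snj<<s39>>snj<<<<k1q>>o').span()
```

`re.search` scans for the first position where the pattern succeeds.
The match spans [4:10] → '<<7h>>'.

(4, 10)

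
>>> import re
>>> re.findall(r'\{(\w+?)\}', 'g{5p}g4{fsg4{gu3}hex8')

['5p', 'gu3']

Walking the string: at [1:5] match '{5p}', group 1 = '5p'; at [12:17] match '{gu3}', group 1 = 'gu3'.
`findall` collects group 1 from each match (2 total).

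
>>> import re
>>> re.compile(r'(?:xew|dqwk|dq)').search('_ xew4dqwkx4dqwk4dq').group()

`re.search` tries every starting position until one works.
The match spans [2:5] → 'xew'.

'xew'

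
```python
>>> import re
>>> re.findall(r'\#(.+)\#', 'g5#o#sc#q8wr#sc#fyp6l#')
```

['o#sc#q8wr#sc#fyp6l']

Scanning left to right: at [2:22] match '#o#sc#q8wr#sc#fyp6l#', group 1 = 'o#sc#q8wr#sc#fyp6l'.
With a single group, `findall` returns only what that group captured — 1 item.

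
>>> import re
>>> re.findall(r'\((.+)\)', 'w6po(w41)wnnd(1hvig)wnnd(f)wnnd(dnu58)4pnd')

['w41)wnnd(1hvig)wnnd(f)wnnd(dnu58']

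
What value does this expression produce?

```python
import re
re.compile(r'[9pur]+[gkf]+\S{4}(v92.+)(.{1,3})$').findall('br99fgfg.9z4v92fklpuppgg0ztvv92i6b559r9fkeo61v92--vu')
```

`findall` packs the 2 group values into a tuple for every match.

[('v92fklpuppgg0ztvv92i6b559r9fkeo61v92--v', 'u')]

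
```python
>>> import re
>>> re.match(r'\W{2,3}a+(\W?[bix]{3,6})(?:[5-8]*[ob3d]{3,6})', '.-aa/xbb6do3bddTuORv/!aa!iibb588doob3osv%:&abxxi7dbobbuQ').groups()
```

('/xbb',)

Pattern: 2 to 3 of a non-word character, then one or more of a literal 'a'; then optionally a non-word character, then 3 to 6 of one of [bix] (captured); then zero or more of a character in [5-8], then 3 to 6 of one of [ob3d] (non-capturing group).
`re.match` won't scan ahead — the pattern has to work from the very first character.
The match spans [0:15] → '.-aa/xbb6do3bdd'.
Captured: group 1 = '/xbb'.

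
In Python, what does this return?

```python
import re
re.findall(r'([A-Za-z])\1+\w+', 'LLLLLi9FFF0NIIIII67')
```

`\1` has to match the exact text group 1 already captured.
Because there's exactly one group, `findall` drops the full match and keeps group 1 from the one hit.

['L']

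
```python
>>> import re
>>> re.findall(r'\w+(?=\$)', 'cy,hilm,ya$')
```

['ya']

Lookahead/lookbehind check context without consuming it, so the matched span excludes the asserted characters.
`findall` yields the raw match text (1 of them) because the pattern has no groups.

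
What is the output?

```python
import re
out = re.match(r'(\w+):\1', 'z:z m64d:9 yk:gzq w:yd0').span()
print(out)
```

(0, 3)

The backreference `\1` re-matches whatever the first group consumed, character for character.
With `match`, the pattern is implicitly anchored at the beginning.
The match spans [0:3] → 'z:z'.
Captured: group 1 = 'z'.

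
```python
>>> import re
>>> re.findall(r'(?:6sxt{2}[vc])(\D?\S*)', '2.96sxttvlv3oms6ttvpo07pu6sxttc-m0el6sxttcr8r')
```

This matches the literal '6sx', then exactly 2 of the literal 't', then one of [vc] (non-capturing group); then optionally a non-digit, then zero or more of a non-whitespace character (captured).
With a single group, `findall` returns only what that group captured — 1 item.

['lv3oms6ttvpo07pu6sxttc-m0el6sxttcr8r']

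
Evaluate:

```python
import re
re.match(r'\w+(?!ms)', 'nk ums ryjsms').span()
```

(0, 2)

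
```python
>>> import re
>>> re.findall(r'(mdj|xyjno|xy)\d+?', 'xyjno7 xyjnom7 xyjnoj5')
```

['xyjno']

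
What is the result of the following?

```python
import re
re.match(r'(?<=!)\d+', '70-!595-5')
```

None

The `(?=…)`/`(?<=…)` assertion just peeks at neighbouring text; it doesn't advance the match position.
With `match`, the pattern is implicitly anchored at the beginning.
Here position 0 doesn't satisfy it, so the call returns None.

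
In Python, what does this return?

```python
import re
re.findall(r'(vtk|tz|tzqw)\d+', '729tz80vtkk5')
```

['tz']

With a single group, `findall` returns only what that group captured — 1 item.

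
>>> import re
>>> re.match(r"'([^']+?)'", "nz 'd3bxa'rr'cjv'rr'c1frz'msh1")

`re.match` won't scan ahead — the pattern has to work from the very first character.
Here position 0 doesn't satisfy it, so the call returns None.

None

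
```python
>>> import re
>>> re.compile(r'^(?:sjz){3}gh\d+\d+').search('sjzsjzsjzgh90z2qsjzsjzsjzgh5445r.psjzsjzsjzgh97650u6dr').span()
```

This matches anchored at the start of the string; then the literal 'sjz' repeated 3 times, then the literal 'gh', then one or more of a digit; then one or more of a digit.
`search` walks the string left to right and returns the first match it finds.
The match spans [0:13] → 'sjzsjzsjzgh90'.

(0, 13)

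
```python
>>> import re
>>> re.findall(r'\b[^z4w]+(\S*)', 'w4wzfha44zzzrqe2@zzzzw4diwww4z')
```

The pattern matches a word boundary (`\b`, zero-width); then one or more of any character except [z4w]; then zero or more of a non-whitespace character (captured).
Walking the string: at [16:30] match '@zzzzw4diwww4z', group 1 = 'zzzzw4diwww4z'.
Because there's exactly one group, `findall` drops the full match and keeps group 1 from the one hit.

['zzzzw4diwww4z']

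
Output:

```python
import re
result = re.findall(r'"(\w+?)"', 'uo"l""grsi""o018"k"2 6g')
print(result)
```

`findall` collects group 1 from each match (3 total).

['l', 'grsi', 'o018']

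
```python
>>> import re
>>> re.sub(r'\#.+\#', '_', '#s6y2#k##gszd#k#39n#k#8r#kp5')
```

Matches: at [0:25] → '#s6y2#k##gszd#k#39n#k#8r#'.
Each match is replaced by '_'.

'_kp5'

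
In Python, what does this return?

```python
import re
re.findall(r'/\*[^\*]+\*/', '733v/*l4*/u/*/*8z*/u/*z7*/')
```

['/*l4*/', '/*8z*/', '/*z7*/']

Walking the string: at [4:10] → '/*l4*/'; at [13:19] → '/*8z*/'; at [20:26] → '/*z7*/'.
With no groups in the pattern, `findall` gives back each whole match — 3 here.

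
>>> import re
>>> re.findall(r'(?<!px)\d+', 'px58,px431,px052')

The negative lookaround is zero-width — it rules out positions where the adjacent text would match, without consuming anything.
Scanning left to right: at [3:4] → '8'; at [8:10] → '31'; at [14:16] → '52'.
Since nothing is captured, `findall` lists the 3 matched substrings directly.

['8', '31', '52']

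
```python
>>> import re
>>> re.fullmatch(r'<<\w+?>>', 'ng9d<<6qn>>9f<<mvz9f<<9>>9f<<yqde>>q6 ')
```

`re.fullmatch` requires the pattern to consume the entire string.
Here there's no way to consume every character, so the call returns None.

None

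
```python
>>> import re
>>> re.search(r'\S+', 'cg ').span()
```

The match spans [0:2] → 'cg'.

(0, 2)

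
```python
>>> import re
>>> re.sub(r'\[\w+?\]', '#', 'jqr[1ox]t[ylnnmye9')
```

Matches: at [3:8] → '[1ox]'.
Every occurrence is swapped for '#'.

'jqr#t[ylnnmye9'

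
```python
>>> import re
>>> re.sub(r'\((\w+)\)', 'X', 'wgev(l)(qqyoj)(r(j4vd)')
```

Matches: at [4:7] → '(l)'; at [7:14] → '(qqyoj)'; at [16:22] → '(j4vd)'.
Each match is replaced by 'X'.

'wgevXX(rX'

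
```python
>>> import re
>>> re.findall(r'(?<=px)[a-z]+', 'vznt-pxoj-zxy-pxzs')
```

['oj', 'zs']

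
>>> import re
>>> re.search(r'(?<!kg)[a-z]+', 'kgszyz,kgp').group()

'kgszyz'

Because the assertion is negative and zero-width, positions next to the forbidden text are skipped.
Unlike `match`, `search` isn't anchored — it looks for the pattern anywhere in the string.
The match spans [0:6] → 'kgszyz'.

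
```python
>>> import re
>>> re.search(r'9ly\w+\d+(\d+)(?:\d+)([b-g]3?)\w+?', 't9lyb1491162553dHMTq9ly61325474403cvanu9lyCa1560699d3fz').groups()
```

('9', 'd3')

The match spans [1:54] → '9lyb1491162553dHMTq9ly61325474403cvanu9lyCa1560699d3f'.
Captured: group 1 = '9', group 2 = 'd3'.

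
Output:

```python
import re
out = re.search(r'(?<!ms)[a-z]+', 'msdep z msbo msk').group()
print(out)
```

The negative lookaround is zero-width — it rules out positions where the adjacent text would match, without consuming anything.
`re.search` scans for the first position where the pattern succeeds.
The match spans [0:5] → 'msdep'.

msdep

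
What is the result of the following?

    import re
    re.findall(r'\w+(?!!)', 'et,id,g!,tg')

['et', 'id', 'tg']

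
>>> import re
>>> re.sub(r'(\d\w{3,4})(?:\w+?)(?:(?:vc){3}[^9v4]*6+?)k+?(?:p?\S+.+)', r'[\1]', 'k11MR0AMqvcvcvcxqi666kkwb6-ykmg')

'k[11MR0]'

This matches a digit, then 3 to 4 of a word character (captured); then one or more of a word character (lazy) (non-capturing group); then the literal 'vc' repeated 3 times, then zero or more of any character except [9v4], then one or more of the literal '6' (lazy) (non-capturing group); then one or more of a literal 'k' (lazy); then optionally the literal 'p', then one or more of a non-whitespace character, then one or more of any character (non-capturing group).
Matches: at [1:31] → '11MR0AMqvcvcvcxqi666kkwb6-ykmg'.
Each match is replaced using the text its own group 1 captured.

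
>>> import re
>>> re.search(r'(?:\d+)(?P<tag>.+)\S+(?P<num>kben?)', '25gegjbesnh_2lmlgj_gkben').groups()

('gegjbesnh_2lmlgj_', 'kben')

The match spans [0:24] → '25gegjbesnh_2lmlgj_gkben'.
Captured: group 1 = 'gegjbesnh_2lmlgj_', group 2 = 'kben'.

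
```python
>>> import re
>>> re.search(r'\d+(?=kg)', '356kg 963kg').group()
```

'356'

The `(?=…)`/`(?<=…)` assertion just peeks at neighbouring text; it doesn't advance the match position.
`re.search` scans for the first position where the pattern succeeds.
The match spans [0:3] → '356'.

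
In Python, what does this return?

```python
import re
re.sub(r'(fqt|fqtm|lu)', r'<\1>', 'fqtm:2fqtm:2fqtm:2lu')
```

'<fqt>m:2<fqt>m:2<fqt>m:2<lu>'

Alternation isn't longest-match — the leftmost alternative that fits at this position is chosen.
Matches: at [0:3] → 'fqt'; at [6:9] → 'fqt'; at [12:15] → 'fqt'; at [18:20] → 'lu'.
`\1` in the replacement pulls in group 1's text for each match.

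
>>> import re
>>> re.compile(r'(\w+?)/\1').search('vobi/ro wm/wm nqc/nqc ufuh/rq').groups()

The match spans [8:13] → 'wm/wm'.
Captured: group 1 = 'wm'.

('wm',)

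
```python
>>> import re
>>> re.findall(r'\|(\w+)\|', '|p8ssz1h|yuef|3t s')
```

['p8ssz1h']

Walking the string: at [0:9] match '|p8ssz1h|', group 1 = 'p8ssz1h'.
With a single group, `findall` returns only what that group captured — 1 item.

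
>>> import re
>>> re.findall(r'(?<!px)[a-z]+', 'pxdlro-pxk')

A negative assertion filters positions out without eating any characters.
Since nothing is captured, `findall` lists the 2 matched substrings directly.

['pxdlro', 'pxk']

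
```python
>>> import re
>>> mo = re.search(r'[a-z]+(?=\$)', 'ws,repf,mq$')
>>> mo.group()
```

The lookaround is zero-width — it requires the adjacent text to match without consuming it, so the asserted text isn't part of the match.
`re.search` scans for the first position where the pattern succeeds.
The match spans [8:10] → 'mq'.

'mq'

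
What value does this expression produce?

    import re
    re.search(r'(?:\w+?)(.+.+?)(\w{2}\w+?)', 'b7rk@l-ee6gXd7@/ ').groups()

('7rk@l-ee6g', 'Xd7')

Pattern: one or more of a word character (lazy) (non-capturing group); then one or more of any character, then one or more of any character (lazy) (captured); then exactly 2 of a word character, then one or more of a word character (lazy) (captured).
With the lazy modifier that quantifier settles for the fewest repetitions that let the rest of the pattern succeed (the atoms after it are unaffected and can still be greedy).
Unlike `match`, `search` isn't anchored — it looks for the pattern anywhere in the string.
The match spans [0:14] → 'b7rk@l-ee6gXd7'.
Captured: group 1 = '7rk@l-ee6g', group 2 = 'Xd7'.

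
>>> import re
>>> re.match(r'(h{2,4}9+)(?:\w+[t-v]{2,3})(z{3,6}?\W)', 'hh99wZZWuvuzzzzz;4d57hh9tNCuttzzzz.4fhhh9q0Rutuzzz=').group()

'hh99wZZWuvuzzzzz;'

With `match`, the pattern is implicitly anchored at the beginning.
The match spans [0:17] → 'hh99wZZWuvuzzzzz;'.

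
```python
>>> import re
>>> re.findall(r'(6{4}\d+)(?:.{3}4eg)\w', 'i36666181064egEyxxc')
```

['666618']

This matches exactly 4 of a literal '6', then one or more of a digit (captured); then exactly 3 of any character, then the literal '4eg' (non-capturing group); then a word character.
With a single group, `findall` returns only what that group captured — 1 item.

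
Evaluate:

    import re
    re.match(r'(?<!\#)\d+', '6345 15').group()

'6345'

`(?!…)`/`(?<!…)` only lets a position through if the neighbouring text does NOT match; no characters are consumed.
`re.match` only tries the pattern at the start of the string.
The match spans [0:4] → '6345'.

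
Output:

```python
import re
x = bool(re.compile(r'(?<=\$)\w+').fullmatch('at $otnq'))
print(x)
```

False

The lookaround is zero-width — it requires the adjacent text to match without consuming it, so the asserted text isn't part of the match.
`re.fullmatch` requires the pattern to consume the entire string.
Here the string isn't matched end-to-end, so the call returns None, and `bool(None)` is False.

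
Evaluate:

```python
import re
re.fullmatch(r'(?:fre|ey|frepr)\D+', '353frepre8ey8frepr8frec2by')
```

For `fullmatch`, every character of the input must be accounted for by the pattern.
Here the string isn't matched end-to-end, so the call returns None.

None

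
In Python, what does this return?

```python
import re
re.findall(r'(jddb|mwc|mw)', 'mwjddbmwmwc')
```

['mw', 'jddb', 'mw', 'mwc']

The regex engine tests alternatives in the order written; an earlier branch that matches wins even if a later one would match more.
Scanning left to right: at [0:2] match 'mw', group 1 = 'mw'; at [2:6] match 'jddb', group 1 = 'jddb'; at [6:8] match 'mw', group 1 = 'mw'; at [8:11] match 'mwc', group 1 = 'mwc'.
`findall` collects group 1 from each match (4 total).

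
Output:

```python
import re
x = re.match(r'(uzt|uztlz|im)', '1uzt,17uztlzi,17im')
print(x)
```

`re.match` only tries the pattern at the start of the string.
Here position 0 doesn't satisfy it, so the call returns None.

None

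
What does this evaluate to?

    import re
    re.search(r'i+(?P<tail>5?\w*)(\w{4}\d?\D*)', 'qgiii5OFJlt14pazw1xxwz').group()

'iii5OFJlt14pazw1xxwz'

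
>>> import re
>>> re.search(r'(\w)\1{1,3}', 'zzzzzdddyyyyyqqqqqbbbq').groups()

('z',)

The match spans [0:4] → 'zzzz'.
Captured: group 1 = 'z'.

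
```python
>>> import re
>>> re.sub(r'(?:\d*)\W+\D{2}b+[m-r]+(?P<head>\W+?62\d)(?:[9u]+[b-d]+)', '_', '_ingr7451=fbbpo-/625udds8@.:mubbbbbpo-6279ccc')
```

The pattern matches zero or more of a digit (non-capturing group); then one or more of a non-word character; then exactly 2 of a non-digit, then one or more of a literal 'b', then one or more of a character in [m-r]; then one or more of a non-word character (lazy), then the literal '62', then a digit (captured as 'head'); then one or more of one of [9u], then one or more of a character in [b-d] (non-capturing group).
Matches: at [5:23] → '7451=fbbpo-/625udd'; at [24:45] → '8@.:mubbbbbpo-6279ccc'.
`sub` substitutes '_' at each match site.

'_ingr_s_'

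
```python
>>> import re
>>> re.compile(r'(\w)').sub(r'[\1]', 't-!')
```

The pattern matches a word character (captured).
Matches: at [0:1] → 't'.
The replacement refers to a captured group, so each match is rewritten using its own captured text.

'[t]-!'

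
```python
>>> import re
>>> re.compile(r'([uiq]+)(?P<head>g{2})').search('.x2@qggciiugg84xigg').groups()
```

The match spans [4:7] → 'qgg'.
Captured: group 1 = 'q', group 2 = 'gg'.

('q', 'gg')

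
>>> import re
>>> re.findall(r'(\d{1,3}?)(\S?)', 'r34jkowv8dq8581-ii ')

Lazy quantifiers expand one character at a time until the remainder of the pattern can match.
2 groups means each result is a tuple of 2 captured strings — 4 here.

[('3', '4'), ('8', 'd'), ('8', '5'), ('8', '1')]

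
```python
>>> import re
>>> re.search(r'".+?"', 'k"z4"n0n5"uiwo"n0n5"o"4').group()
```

A `+?`/`*?`/`{m,n}?` starts at its minimum and grows only as far as needed for what follows to match.
`re.search` tries every starting position until one works.
The match spans [1:5] → '"z4"'.

'"z4"'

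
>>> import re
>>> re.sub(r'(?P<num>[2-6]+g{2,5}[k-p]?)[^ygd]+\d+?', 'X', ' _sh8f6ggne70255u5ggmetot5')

' _sh8fXggmetot5'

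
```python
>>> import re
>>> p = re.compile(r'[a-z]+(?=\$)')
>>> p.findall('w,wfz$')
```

The lookaround is zero-width — it requires the adjacent text to match without consuming it, so the asserted text isn't part of the match.
Matches: at [2:5] → 'wfz'.
`findall` yields the raw match text (1 of them) because the pattern has no groups.

['wfz']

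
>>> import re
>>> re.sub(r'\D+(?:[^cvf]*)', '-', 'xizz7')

'-'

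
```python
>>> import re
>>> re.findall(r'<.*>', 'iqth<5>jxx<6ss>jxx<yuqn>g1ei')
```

['<5>jxx<6ss>jxx<yuqn>']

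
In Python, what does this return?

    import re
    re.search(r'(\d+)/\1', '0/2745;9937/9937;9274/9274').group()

After group 1 captures some text, `\1` only succeeds where that same text appears again.
`search` walks the string left to right and returns the first match it finds.
The match spans [7:16] → '9937/9937'.
Captured: group 1 = '9937'.

'9937/9937'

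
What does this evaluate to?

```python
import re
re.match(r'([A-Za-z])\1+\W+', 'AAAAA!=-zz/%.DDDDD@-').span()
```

(0, 8)

After group 1 captures some text, `\1` only succeeds where that same text appears again.
With `match`, the pattern is implicitly anchored at the beginning.
The match spans [0:8] → 'AAAAA!=-'.
Captured: group 1 = 'A'.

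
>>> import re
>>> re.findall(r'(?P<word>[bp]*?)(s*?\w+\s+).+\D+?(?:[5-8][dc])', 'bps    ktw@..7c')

[('', 'bps    ')]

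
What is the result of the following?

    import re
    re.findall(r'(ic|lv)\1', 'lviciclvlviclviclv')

['ic', 'lv']

After group 1 captures some text, `\1` only succeeds where that same text appears again.
One capturing group, so `findall` returns just the captured substring from each match — 2 in all.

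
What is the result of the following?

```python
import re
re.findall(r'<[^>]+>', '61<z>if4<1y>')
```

No capturing groups, so `findall` returns the 2 full match strings.

['<z>', '<1y>']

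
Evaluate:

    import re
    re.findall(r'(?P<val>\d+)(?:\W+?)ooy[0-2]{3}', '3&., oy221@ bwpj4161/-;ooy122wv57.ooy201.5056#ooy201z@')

The pattern matches one or more of a digit (captured as 'val'); then one or more of a non-word character (lazy) (non-capturing group); then the literal 'ooy', then exactly 3 of a character in [0-2].
Matches: at [16:29] match '4161/-;ooy122', group 1 = '4161'; at [31:40] match '57.ooy201', group 1 = '57'; at [41:52] match '5056#ooy201', group 1 = '5056'.
Because there's exactly one group, `findall` drops the full match and keeps group 1 from each hit.

['4161', '57', '5056']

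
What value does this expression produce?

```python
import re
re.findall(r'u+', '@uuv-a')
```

['uu']

Pattern: one or more of a literal 'u'.
Matches: at [1:3] → 'uu'.
With no groups in the pattern, `findall` gives back each whole match — 1 here.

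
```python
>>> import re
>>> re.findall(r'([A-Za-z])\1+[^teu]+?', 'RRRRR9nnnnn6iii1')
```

A backreference is literal: `\1` must see the identical characters the first group matched.
Scanning left to right: at [0:6] match 'RRRRR9', group 1 = 'R'; at [6:12] match 'nnnnn6', group 1 = 'n'; at [12:16] match 'iii1', group 1 = 'i'.
One capturing group, so `findall` returns just the captured substring from each match — 3 in all.

['R', 'n', 'i']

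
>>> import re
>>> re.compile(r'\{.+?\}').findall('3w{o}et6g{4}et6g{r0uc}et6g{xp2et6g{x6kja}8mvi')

['{o}', '{4}', '{r0uc}', '{xp2et6g{x6kja}']

The `?` after the quantifier makes it lazy — it takes as little as possible before letting the rest of the pattern try.
Walking the string: at [2:5] → '{o}'; at [9:12] → '{4}'; at [16:22] → '{r0uc}'; at [26:41] → '{xp2et6g{x6kja}'.
No capturing groups, so `findall` returns the 4 full match strings.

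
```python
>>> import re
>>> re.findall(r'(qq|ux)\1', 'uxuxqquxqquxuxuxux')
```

After group 1 captures some text, `\1` only succeeds where that same text appears again.
`findall` collects group 1 from each match (3 total).

['ux', 'ux', 'ux']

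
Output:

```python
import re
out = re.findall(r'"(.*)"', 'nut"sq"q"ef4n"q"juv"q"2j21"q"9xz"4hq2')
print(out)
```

['sq"q"ef4n"q"juv"q"2j21"q"9xz']

Scanning left to right: at [3:33] match '"sq"q"ef4n"q"juv"q"2j21"q"9xz"', group 1 = 'sq"q"ef4n"q"juv"q"2j21"q"9xz'.
One capturing group, so `findall` returns just the captured substring from the one match — 1 in all.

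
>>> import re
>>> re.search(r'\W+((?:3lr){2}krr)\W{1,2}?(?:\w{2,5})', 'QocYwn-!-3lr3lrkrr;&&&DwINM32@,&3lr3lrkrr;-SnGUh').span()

(29, 48)

Pattern: one or more of a non-word character; then the literal '3lr' repeated 2 times, then the literal 'krr' (captured); then 1 to 2 of a non-word character (lazy); then 2 to 5 of a word character (non-capturing group).
`re.search` tries every starting position until one works.
The match spans [29:48] → '@,&3lr3lrkrr;-SnGUh'.
Captured: group 1 = '3lr3lrkrr'.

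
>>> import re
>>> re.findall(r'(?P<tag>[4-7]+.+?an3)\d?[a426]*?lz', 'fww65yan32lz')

`findall` collects group 1 from the one match (1 total).

['65yan3']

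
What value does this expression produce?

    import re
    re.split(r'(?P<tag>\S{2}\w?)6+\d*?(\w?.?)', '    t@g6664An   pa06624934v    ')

Because the quantifier is non-greedy, it stops expanding at the earliest point where the rest of the pattern can succeed.
The group in the pattern means `split` returns the separators' captures alongside the pieces.

['    ', 't@g', '4A', 'n   ', 'pa0', '24', '934v    ']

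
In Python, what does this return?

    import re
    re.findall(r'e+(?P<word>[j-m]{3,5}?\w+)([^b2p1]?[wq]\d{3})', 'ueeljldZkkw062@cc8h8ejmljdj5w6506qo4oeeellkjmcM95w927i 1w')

With 2 capturing groups, `findall` returns a 2-tuple per match.

[('ljldZkk', 'w062'), ('jmljdj5w6506qo4oeeellkjmcM95', 'w927')]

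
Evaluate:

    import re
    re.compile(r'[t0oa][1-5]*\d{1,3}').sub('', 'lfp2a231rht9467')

'lfp2rh7'

Pattern: one of [t0oa]; then zero or more of a character in [1-5], then 1 to 3 of a digit.
Matches: at [4:8] → 'a231'; at [10:14] → 't946'.
Each match is replaced by ''.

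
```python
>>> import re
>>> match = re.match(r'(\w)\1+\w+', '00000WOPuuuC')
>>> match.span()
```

With `match`, the pattern is implicitly anchored at the beginning.
The match spans [0:12] → '00000WOPuuuC'.

(0, 12)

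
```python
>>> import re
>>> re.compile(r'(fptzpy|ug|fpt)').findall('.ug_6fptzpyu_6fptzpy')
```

Branches in `(...|...)` are attempted left-to-right; the first branch that allows the whole pattern to succeed is taken.
One capturing group, so `findall` returns just the captured substring from each match — 3 in all.

['ug', 'fptzpy', 'fptzpy']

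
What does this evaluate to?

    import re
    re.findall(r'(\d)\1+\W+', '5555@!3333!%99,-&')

['5', '3', '9']

`\1` is not a pattern — it's the concrete string captured by group 1, re-applied verbatim.
`findall` collects group 1 from each match (3 total).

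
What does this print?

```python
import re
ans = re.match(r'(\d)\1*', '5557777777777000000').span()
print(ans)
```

`re.match` only tries the pattern at the start of the string.
The match spans [0:3] → '555'.

(0, 3)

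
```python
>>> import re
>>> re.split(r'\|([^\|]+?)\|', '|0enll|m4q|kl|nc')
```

['', '0enll', 'm4q', 'kl', 'nc']

Matches to split on: at [0:7] → '|0enll|'; at [10:14] → '|kl|'.
With a capturing group present, the delimiter's captured portion is kept in the result list.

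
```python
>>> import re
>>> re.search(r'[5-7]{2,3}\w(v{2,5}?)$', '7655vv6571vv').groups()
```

The match spans [6:12] → '6571vv'.
Captured: group 1 = 'vv'.

('vv',)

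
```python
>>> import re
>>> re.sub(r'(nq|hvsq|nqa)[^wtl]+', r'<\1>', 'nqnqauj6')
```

'<nq>'

The replacement refers to a captured group, so each match is rewritten using its own captured text.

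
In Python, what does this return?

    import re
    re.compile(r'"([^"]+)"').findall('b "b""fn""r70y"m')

['b', 'fn', 'r70y']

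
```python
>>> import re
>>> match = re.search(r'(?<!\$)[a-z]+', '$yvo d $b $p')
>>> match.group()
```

The negative lookaround is zero-width — it rules out positions where the adjacent text would match, without consuming anything.
`re.search` tries every starting position until one works.
The match spans [2:4] → 'vo'.

'vo'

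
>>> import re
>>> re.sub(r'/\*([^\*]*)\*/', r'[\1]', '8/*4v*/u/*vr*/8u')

'8[4v]u[vr]8u'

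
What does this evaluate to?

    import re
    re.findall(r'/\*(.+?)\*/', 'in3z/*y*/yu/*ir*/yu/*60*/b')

['y', 'ir', '60']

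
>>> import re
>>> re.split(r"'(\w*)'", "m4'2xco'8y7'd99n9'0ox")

Matches to split on: at [2:8] → "'2xco'"; at [11:18] → "'d99n9'".
The group in the pattern means `split` returns the separators' captures alongside the pieces.

['m4', '2xco', '8y7', 'd99n9', '0ox']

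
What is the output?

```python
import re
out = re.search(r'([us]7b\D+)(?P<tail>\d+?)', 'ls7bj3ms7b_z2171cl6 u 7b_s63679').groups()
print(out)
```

('s7bj', '3')

The match spans [1:6] → 's7bj3'.
Captured: group 1 = 's7bj', group 2 = '3'.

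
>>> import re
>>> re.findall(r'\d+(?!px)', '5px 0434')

['0434']

A negative assertion filters positions out without eating any characters.
Scanning left to right: at [4:8] → '0434'.
`findall` yields the raw match text (1 of them) because the pattern has no groups.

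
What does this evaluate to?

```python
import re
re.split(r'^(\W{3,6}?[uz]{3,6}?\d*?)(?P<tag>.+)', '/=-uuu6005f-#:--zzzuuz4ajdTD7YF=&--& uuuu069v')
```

This matches anchored at the start of the string; then 3 to 6 of a non-word character (lazy), then 3 to 6 of one of [uz] (lazy), then zero or more of a digit (lazy) (captured); then one or more of any character (captured as 'tag').
The `?` after the quantifier makes it lazy — it takes as little as possible before letting the rest of the pattern try.
Matches to split on: at [0:45] → '/=-uuu6005f-#:--zzzuuz4ajdTD7YF=&--& uuuu069v'.
Because the pattern has a capturing group, `split` also inserts each captured text between the pieces.

['', '/=-uuu', '6005f-#:--zzzuuz4ajdTD7YF=&--& uuuu069v', '']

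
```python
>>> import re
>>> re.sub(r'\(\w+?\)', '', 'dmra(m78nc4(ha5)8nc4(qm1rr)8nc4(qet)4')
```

'dmra(m78nc48nc48nc44'

Each match is replaced by ''.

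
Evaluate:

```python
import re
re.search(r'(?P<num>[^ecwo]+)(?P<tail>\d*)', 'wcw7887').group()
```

The match spans [3:7] → '7887'.

'7887'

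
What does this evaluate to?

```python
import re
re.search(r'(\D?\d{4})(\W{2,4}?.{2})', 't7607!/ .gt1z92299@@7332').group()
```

't7607!/ .'

This matches optionally a non-digit, then exactly 4 of a digit (captured); then 2 to 4 of a non-word character (lazy), then exactly 2 of any character (captured).
The `?` after the quantifier makes it lazy — it takes as little as possible before letting the rest of the pattern try.
Unlike `match`, `search` isn't anchored — it looks for the pattern anywhere in the string.
The match spans [0:9] → 't7607!/ .'.
Captured: group 1 = 't7607', group 2 = '!/ .'.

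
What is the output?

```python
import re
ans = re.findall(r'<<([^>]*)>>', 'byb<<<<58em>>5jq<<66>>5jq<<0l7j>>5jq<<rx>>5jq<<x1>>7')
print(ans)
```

['<<58em', '66', '0l7j', 'rx', 'x1']

Matches: at [3:13] match '<<<<58em>>', group 1 = '<<58em'; at [16:22] match '<<66>>', group 1 = '66'; at [25:33] match '<<0l7j>>', group 1 = '0l7j'; at [36:42] match '<<rx>>', group 1 = 'rx'; at [45:51] match '<<x1>>', group 1 = 'x1'.
With a single group, `findall` returns only what that group captured — 5 items.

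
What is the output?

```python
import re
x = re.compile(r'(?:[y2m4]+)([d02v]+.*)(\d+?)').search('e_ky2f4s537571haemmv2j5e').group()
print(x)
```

y2f4s537571haemmv2j5

This matches one or more of one of [y2m4] (non-capturing group); then one or more of one of [d02v], then zero or more of any character (captured); then one or more of a digit (lazy) (captured).
`search` walks the string left to right and returns the first match it finds.
The match spans [3:23] → 'y2f4s537571haemmv2j5'.
Captured: group 1 = '2f4s537571haemmv2j', group 2 = '5'.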